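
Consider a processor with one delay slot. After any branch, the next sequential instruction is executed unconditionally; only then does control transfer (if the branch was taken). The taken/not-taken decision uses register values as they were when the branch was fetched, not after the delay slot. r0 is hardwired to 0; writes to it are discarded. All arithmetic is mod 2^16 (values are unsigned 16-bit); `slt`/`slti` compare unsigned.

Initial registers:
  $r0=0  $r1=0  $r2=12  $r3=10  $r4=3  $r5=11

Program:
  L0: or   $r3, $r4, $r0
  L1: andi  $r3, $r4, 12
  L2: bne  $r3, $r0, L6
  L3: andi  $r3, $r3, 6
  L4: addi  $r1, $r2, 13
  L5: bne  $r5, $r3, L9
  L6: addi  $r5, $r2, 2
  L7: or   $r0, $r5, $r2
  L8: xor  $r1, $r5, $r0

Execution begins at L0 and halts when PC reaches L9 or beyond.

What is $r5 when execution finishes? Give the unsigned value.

[0] or   $r3, $r4, $r0  →  {$r0:0, $r1:0, $r2:12, $r3:3, $r4:3, $r5:11}
[1] andi  $r3, $r4, 12  →  {$r0:0, $r1:0, $r2:12, $r3:0, $r4:3, $r5:11}
[2] bne  $r3, $r0, L6  →  {$r0:0, $r1:0, $r2:12, $r3:0, $r4:3, $r5:11}  ⟨branch fallthrough⟩
[3] andi  $r3, $r3, 6  →  {$r0:0, $r1:0, $r2:12, $r3:0, $r4:3, $r5:11}
[4] addi  $r1, $r2, 13  →  {$r0:0, $r1:25, $r2:12, $r3:0, $r4:3, $r5:11}
[5] bne  $r5, $r3, L9  →  {$r0:0, $r1:25, $r2:12, $r3:0, $r4:3, $r5:11}  ⟨branch taken⟩
[6] addi  $r5, $r2, 2  →  {$r0:0, $r1:25, $r2:12, $r3:0, $r4:3, $r5:14}

14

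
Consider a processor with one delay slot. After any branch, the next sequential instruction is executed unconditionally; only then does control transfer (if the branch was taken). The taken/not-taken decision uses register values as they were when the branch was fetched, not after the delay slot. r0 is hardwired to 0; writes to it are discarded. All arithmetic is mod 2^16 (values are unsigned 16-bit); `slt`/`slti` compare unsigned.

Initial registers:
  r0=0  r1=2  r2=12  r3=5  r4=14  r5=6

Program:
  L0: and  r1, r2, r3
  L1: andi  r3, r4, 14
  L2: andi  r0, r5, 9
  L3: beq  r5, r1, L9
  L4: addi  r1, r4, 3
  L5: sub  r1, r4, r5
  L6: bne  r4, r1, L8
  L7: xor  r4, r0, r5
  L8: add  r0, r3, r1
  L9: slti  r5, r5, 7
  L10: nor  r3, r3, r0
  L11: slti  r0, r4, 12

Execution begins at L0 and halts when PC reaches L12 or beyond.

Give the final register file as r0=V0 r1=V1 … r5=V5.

[0] and  r1, r2, r3  →  {r0:0, r1:4, r2:12, r3:5, r4:14, r5:6}
[1] andi  r3, r4, 14  →  {r0:0, r1:4, r2:12, r3:14, r4:14, r5:6}
[2] andi  r0, r5, 9  →  {r0:0, r1:4, r2:12, r3:14, r4:14, r5:6}
[3] beq  r5, r1, L9  →  {r0:0, r1:4, r2:12, r3:14, r4:14, r5:6}  ⟨branch fallthrough⟩
[4] addi  r1, r4, 3  →  {r0:0, r1:17, r2:12, r3:14, r4:14, r5:6}
[5] sub  r1, r4, r5  →  {r0:0, r1:8, r2:12, r3:14, r4:14, r5:6}
[6] bne  r4, r1, L8  →  {r0:0, r1:8, r2:12, r3:14, r4:14, r5:6}  ⟨branch taken⟩
[7] xor  r4, r0, r5  →  {r0:0, r1:8, r2:12, r3:14, r4:6, r5:6}
[8] add  r0, r3, r1  →  {r0:0, r1:8, r2:12, r3:14, r4:6, r5:6}
[9] slti  r5, r5, 7  →  {r0:0, r1:8, r2:12, r3:14, r4:6, r5:1}
[10] nor  r3, r3, r0  →  {r0:0, r1:8, r2:12, r3:65521, r4:6, r5:1}
[11] slti  r0, r4, 12  →  {r0:0, r1:8, r2:12, r3:65521, r4:6, r5:1}

r0=0 r1=8 r2=12 r3=65521 r4=6 r5=1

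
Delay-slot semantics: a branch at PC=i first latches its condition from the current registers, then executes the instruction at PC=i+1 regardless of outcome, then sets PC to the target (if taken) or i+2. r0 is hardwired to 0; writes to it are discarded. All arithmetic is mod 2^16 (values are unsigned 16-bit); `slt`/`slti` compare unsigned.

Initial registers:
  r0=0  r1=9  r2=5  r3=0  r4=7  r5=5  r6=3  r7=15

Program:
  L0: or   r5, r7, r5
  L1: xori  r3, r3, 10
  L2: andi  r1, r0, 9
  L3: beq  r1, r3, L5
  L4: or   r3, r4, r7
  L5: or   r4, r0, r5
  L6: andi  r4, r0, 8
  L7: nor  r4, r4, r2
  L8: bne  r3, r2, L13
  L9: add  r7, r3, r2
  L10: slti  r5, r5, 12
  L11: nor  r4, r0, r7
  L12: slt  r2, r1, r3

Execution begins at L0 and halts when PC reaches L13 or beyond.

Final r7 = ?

#0 or   r5, r7, r5 ; 0/9/5/0/7/15/3/15
#1 xori  r3, r3, 10 ; 0/9/5/10/7/15/3/15
#2 andi  r1, r0, 9 ; 0/0/5/10/7/15/3/15
#3 beq  r1, r3, L5 ; 0/0/5/10/7/15/3/15 ; →fallthru
#4 or   r3, r4, r7 ; 0/0/5/15/7/15/3/15
#5 or   r4, r0, r5 ; 0/0/5/15/15/15/3/15
#6 andi  r4, r0, 8 ; 0/0/5/15/0/15/3/15
#7 nor  r4, r4, r2 ; 0/0/5/15/65530/15/3/15
#8 bne  r3, r2, L13 ; 0/0/5/15/65530/15/3/15 ; →target
#9 add  r7, r3, r2 ; 0/0/5/15/65530/15/3/20

20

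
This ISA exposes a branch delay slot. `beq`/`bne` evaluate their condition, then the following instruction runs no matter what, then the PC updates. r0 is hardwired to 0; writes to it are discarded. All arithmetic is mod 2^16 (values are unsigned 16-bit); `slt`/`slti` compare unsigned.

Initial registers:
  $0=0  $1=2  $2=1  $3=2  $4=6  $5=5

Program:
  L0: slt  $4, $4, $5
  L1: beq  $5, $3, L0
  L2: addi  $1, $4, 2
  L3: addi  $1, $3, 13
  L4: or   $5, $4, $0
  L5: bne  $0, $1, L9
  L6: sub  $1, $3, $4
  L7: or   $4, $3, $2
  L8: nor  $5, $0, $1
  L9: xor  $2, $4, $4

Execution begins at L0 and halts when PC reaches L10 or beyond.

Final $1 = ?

2

#0 slt  $4, $4, $5 ; 0/2/1/2/0/5
#1 beq  $5, $3, L0 ; 0/2/1/2/0/5 ; →fallthru
#2 addi  $1, $4, 2 ; 0/2/1/2/0/5
#3 addi  $1, $3, 13 ; 0/15/1/2/0/5
#4 or   $5, $4, $0 ; 0/15/1/2/0/0
#5 bne  $0, $1, L9 ; 0/15/1/2/0/0 ; →target
#6 sub  $1, $3, $4 ; 0/2/1/2/0/0
#9 xor  $2, $4, $4 ; 0/2/0/2/0/0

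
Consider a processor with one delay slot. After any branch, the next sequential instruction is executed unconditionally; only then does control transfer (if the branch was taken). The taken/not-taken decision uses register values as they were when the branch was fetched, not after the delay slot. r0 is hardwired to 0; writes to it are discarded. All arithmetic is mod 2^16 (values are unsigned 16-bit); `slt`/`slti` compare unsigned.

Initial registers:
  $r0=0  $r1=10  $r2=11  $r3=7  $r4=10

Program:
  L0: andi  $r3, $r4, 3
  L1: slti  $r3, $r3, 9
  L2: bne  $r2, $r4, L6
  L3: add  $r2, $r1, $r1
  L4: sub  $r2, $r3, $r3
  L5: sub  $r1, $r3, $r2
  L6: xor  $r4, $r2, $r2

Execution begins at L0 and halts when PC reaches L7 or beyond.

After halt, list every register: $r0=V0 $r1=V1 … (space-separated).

$r0=0 $r1=10 $r2=20 $r3=1 $r4=0

#0 andi  $r3, $r4, 3 ; 0/10/11/2/10
#1 slti  $r3, $r3, 9 ; 0/10/11/1/10
#2 bne  $r2, $r4, L6 ; 0/10/11/1/10 ; →target
#3 add  $r2, $r1, $r1 ; 0/10/20/1/10
#6 xor  $r4, $r2, $r2 ; 0/10/20/1/0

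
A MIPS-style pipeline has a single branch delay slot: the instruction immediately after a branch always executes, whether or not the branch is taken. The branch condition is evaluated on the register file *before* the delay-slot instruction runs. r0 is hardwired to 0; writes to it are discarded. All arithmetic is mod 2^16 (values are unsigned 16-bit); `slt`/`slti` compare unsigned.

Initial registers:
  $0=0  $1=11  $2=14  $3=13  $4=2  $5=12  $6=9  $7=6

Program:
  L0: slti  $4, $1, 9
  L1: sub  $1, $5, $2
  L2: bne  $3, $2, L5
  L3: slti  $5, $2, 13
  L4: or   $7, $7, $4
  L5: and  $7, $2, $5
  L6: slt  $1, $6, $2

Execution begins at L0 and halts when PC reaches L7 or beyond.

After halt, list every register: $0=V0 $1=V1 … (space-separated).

$0=0 $1=1 $2=14 $3=13 $4=0 $5=0 $6=9 $7=0

  step pc=0: slti  $4, $1, 9  regs=(0,11,14,13,0,12,9,6)
  step pc=1: sub  $1, $5, $2  regs=(0,65534,14,13,0,12,9,6)
  step pc=2: bne  $3, $2, L5  cond=T  regs=(0,65534,14,13,0,12,9,6)
  step pc=3: slti  $5, $2, 13  regs=(0,65534,14,13,0,0,9,6)
  step pc=5: and  $7, $2, $5  regs=(0,65534,14,13,0,0,9,0)
  step pc=6: slt  $1, $6, $2  regs=(0,1,14,13,0,0,9,0)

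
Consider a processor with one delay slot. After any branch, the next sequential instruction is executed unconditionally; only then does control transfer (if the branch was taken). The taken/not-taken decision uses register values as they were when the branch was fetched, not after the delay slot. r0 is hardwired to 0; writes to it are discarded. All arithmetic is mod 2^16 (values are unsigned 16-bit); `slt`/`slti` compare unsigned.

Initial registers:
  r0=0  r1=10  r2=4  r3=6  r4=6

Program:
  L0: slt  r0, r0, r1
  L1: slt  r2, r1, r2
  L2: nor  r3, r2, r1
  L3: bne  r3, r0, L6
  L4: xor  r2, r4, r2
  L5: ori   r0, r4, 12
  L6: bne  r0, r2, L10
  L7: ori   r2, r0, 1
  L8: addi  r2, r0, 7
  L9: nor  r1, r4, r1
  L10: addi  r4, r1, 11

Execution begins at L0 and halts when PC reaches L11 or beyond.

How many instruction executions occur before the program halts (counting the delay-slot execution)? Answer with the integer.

PC=0  slt  r0, r0, r1        | r0=0 r1=10 r2=4 r3=6 r4=6
PC=1  slt  r2, r1, r2        | r0=0 r1=10 r2=0 r3=6 r4=6
PC=2  nor  r3, r2, r1        | r0=0 r1=10 r2=0 r3=65525 r4=6
PC=3  bne  r3, r0, L6        | r0=0 r1=10 r2=0 r3=65525 r4=6  [TAKEN]
PC=4  xor  r2, r4, r2        | r0=0 r1=10 r2=6 r3=65525 r4=6
PC=6  bne  r0, r2, L10       | r0=0 r1=10 r2=6 r3=65525 r4=6  [TAKEN]
PC=7  ori   r2, r0, 1        | r0=0 r1=10 r2=1 r3=65525 r4=6
PC=10 addi  r4, r1, 11       | r0=0 r1=10 r2=1 r3=65525 r4=21

8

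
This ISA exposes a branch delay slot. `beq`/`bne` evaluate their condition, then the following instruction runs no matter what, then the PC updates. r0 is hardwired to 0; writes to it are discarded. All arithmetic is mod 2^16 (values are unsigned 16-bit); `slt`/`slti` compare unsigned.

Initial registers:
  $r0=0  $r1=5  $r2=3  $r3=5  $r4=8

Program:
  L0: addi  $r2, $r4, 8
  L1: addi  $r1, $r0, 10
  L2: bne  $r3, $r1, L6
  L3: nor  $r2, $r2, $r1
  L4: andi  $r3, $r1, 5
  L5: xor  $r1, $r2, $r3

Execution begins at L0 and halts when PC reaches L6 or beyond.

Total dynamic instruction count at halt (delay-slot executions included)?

  step pc=0: addi  $r2, $r4, 8  regs=(0,5,16,5,8)
  step pc=1: addi  $r1, $r0, 10  regs=(0,10,16,5,8)
  step pc=2: bne  $r3, $r1, L6  cond=T  regs=(0,10,16,5,8)
  step pc=3: nor  $r2, $r2, $r1  regs=(0,10,65509,5,8)

4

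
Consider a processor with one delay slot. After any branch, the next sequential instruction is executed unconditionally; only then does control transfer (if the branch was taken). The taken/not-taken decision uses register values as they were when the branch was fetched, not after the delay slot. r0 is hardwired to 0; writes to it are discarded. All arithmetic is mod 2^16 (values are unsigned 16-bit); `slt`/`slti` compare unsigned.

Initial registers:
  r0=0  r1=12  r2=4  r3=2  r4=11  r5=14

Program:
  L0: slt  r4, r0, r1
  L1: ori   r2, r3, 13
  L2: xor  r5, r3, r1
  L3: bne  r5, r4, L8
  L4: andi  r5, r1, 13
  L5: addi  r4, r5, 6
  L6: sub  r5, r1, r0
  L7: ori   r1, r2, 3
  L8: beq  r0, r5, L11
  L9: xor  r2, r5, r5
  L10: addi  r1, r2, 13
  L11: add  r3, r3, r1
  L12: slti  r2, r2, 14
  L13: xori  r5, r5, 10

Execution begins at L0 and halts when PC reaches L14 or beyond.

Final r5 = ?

6

PC=0  slt  r4, r0, r1        | r0=0 r1=12 r2=4 r3=2 r4=1 r5=14
PC=1  ori   r2, r3, 13       | r0=0 r1=12 r2=15 r3=2 r4=1 r5=14
PC=2  xor  r5, r3, r1        | r0=0 r1=12 r2=15 r3=2 r4=1 r5=14
PC=3  bne  r5, r4, L8        | r0=0 r1=12 r2=15 r3=2 r4=1 r5=14  [TAKEN]
PC=4  andi  r5, r1, 13       | r0=0 r1=12 r2=15 r3=2 r4=1 r5=12
PC=8  beq  r0, r5, L11       | r0=0 r1=12 r2=15 r3=2 r4=1 r5=12  [not taken]
PC=9  xor  r2, r5, r5        | r0=0 r1=12 r2=0 r3=2 r4=1 r5=12
PC=10 addi  r1, r2, 13       | r0=0 r1=13 r2=0 r3=2 r4=1 r5=12
PC=11 add  r3, r3, r1        | r0=0 r1=13 r2=0 r3=15 r4=1 r5=12
PC=12 slti  r2, r2, 14       | r0=0 r1=13 r2=1 r3=15 r4=1 r5=12
PC=13 xori  r5, r5, 10       | r0=0 r1=13 r2=1 r3=15 r4=1 r5=6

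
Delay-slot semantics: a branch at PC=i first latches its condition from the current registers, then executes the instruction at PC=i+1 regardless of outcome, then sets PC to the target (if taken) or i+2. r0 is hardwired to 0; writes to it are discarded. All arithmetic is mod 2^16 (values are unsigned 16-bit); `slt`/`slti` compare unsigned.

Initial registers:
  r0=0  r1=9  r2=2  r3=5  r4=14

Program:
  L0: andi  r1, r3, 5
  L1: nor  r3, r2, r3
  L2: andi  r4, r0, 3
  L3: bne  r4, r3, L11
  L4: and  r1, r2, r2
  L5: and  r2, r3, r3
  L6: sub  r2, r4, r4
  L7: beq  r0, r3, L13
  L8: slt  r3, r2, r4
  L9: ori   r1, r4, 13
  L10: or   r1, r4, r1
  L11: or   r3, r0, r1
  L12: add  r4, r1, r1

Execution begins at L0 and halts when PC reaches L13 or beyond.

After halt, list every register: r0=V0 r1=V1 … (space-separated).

#0 andi  r1, r3, 5 ; 0/5/2/5/14
#1 nor  r3, r2, r3 ; 0/5/2/65528/14
#2 andi  r4, r0, 3 ; 0/5/2/65528/0
#3 bne  r4, r3, L11 ; 0/5/2/65528/0 ; →target
#4 and  r1, r2, r2 ; 0/2/2/65528/0
#11 or   r3, r0, r1 ; 0/2/2/2/0
#12 add  r4, r1, r1 ; 0/2/2/2/4

r0=0 r1=2 r2=2 r3=2 r4=4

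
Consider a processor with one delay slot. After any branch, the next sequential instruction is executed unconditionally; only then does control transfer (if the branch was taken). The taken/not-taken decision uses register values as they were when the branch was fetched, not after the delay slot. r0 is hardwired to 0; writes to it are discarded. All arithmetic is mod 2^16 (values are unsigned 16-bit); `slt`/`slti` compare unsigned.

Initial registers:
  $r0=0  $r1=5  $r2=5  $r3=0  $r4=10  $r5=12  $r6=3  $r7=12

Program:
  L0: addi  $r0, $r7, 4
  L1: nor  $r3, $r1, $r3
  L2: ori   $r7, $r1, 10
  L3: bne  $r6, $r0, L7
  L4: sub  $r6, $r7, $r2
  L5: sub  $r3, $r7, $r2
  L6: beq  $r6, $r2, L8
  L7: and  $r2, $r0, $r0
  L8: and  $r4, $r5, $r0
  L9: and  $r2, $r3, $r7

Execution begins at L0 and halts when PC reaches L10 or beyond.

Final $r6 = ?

[0] addi  $r0, $r7, 4  →  {$r0:0, $r1:5, $r2:5, $r3:0, $r4:10, $r5:12, $r6:3, $r7:12}
[1] nor  $r3, $r1, $r3  →  {$r0:0, $r1:5, $r2:5, $r3:65530, $r4:10, $r5:12, $r6:3, $r7:12}
[2] ori   $r7, $r1, 10  →  {$r0:0, $r1:5, $r2:5, $r3:65530, $r4:10, $r5:12, $r6:3, $r7:15}
[3] bne  $r6, $r0, L7  →  {$r0:0, $r1:5, $r2:5, $r3:65530, $r4:10, $r5:12, $r6:3, $r7:15}  ⟨branch taken⟩
[4] sub  $r6, $r7, $r2  →  {$r0:0, $r1:5, $r2:5, $r3:65530, $r4:10, $r5:12, $r6:10, $r7:15}
[7] and  $r2, $r0, $r0  →  {$r0:0, $r1:5, $r2:0, $r3:65530, $r4:10, $r5:12, $r6:10, $r7:15}
[8] and  $r4, $r5, $r0  →  {$r0:0, $r1:5, $r2:0, $r3:65530, $r4:0, $r5:12, $r6:10, $r7:15}
[9] and  $r2, $r3, $r7  →  {$r0:0, $r1:5, $r2:10, $r3:65530, $r4:0, $r5:12, $r6:10, $r7:15}

10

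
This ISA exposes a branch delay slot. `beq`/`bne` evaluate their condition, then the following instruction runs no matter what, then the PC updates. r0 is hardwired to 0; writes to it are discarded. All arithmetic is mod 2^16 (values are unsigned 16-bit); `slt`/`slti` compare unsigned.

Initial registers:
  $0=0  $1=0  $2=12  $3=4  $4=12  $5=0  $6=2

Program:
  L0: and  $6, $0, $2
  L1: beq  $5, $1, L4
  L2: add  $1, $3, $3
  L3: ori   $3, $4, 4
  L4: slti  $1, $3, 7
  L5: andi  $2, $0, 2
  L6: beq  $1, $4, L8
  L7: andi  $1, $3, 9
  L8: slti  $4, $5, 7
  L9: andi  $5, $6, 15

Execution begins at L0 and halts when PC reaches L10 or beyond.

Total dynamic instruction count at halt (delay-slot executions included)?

9

#0 and  $6, $0, $2 ; 0/0/12/4/12/0/0
#1 beq  $5, $1, L4 ; 0/0/12/4/12/0/0 ; →target
#2 add  $1, $3, $3 ; 0/8/12/4/12/0/0
#4 slti  $1, $3, 7 ; 0/1/12/4/12/0/0
#5 andi  $2, $0, 2 ; 0/1/0/4/12/0/0
#6 beq  $1, $4, L8 ; 0/1/0/4/12/0/0 ; →fallthru
#7 andi  $1, $3, 9 ; 0/0/0/4/12/0/0
#8 slti  $4, $5, 7 ; 0/0/0/4/1/0/0
#9 andi  $5, $6, 15 ; 0/0/0/4/1/0/0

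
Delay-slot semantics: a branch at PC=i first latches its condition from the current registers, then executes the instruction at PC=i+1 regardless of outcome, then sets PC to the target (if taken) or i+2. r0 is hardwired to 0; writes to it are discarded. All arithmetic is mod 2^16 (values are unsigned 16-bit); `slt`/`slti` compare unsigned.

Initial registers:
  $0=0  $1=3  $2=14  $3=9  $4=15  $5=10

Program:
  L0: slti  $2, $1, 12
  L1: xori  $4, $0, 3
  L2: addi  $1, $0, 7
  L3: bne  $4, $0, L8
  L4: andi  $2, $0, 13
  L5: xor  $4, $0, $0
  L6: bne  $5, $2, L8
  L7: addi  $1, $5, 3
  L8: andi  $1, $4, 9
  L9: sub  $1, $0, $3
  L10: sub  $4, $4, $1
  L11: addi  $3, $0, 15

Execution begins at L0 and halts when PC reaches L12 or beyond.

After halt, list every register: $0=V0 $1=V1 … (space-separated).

#0 slti  $2, $1, 12 ; 0/3/1/9/15/10
#1 xori  $4, $0, 3 ; 0/3/1/9/3/10
#2 addi  $1, $0, 7 ; 0/7/1/9/3/10
#3 bne  $4, $0, L8 ; 0/7/1/9/3/10 ; →target
#4 andi  $2, $0, 13 ; 0/7/0/9/3/10
#8 andi  $1, $4, 9 ; 0/1/0/9/3/10
#9 sub  $1, $0, $3 ; 0/65527/0/9/3/10
#10 sub  $4, $4, $1 ; 0/65527/0/9/12/10
#11 addi  $3, $0, 15 ; 0/65527/0/15/12/10

$0=0 $1=65527 $2=0 $3=15 $4=12 $5=10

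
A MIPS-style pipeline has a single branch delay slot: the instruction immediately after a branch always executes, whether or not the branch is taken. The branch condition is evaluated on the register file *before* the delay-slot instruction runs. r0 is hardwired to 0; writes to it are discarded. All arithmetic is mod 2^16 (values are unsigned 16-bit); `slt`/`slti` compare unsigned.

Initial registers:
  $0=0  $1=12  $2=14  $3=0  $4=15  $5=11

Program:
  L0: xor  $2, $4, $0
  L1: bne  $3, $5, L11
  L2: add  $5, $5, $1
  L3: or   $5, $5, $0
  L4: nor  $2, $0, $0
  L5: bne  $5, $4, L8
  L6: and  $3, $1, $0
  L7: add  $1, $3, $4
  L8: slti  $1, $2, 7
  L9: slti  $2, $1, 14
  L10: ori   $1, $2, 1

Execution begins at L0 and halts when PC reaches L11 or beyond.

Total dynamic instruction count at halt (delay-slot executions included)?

3

#0 xor  $2, $4, $0 ; 0/12/15/0/15/11
#1 bne  $3, $5, L11 ; 0/12/15/0/15/11 ; →target
#2 add  $5, $5, $1 ; 0/12/15/0/15/23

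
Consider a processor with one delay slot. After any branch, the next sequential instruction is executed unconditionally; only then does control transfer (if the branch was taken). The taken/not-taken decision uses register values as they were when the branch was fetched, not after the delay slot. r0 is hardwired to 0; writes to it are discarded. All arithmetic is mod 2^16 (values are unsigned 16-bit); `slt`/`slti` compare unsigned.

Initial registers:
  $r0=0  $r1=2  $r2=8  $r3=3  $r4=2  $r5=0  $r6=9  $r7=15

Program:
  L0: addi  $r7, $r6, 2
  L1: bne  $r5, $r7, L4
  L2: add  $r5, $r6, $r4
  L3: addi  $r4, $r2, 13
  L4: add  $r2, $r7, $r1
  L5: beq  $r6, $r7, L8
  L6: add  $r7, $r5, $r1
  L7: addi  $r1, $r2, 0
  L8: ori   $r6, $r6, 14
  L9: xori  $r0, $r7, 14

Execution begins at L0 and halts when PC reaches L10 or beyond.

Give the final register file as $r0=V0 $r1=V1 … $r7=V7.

[0] addi  $r7, $r6, 2  →  {$r0:0, $r1:2, $r2:8, $r3:3, $r4:2, $r5:0, $r6:9, $r7:11}
[1] bne  $r5, $r7, L4  →  {$r0:0, $r1:2, $r2:8, $r3:3, $r4:2, $r5:0, $r6:9, $r7:11}  ⟨branch taken⟩
[2] add  $r5, $r6, $r4  →  {$r0:0, $r1:2, $r2:8, $r3:3, $r4:2, $r5:11, $r6:9, $r7:11}
[4] add  $r2, $r7, $r1  →  {$r0:0, $r1:2, $r2:13, $r3:3, $r4:2, $r5:11, $r6:9, $r7:11}
[5] beq  $r6, $r7, L8  →  {$r0:0, $r1:2, $r2:13, $r3:3, $r4:2, $r5:11, $r6:9, $r7:11}  ⟨branch fallthrough⟩
[6] add  $r7, $r5, $r1  →  {$r0:0, $r1:2, $r2:13, $r3:3, $r4:2, $r5:11, $r6:9, $r7:13}
[7] addi  $r1, $r2, 0  →  {$r0:0, $r1:13, $r2:13, $r3:3, $r4:2, $r5:11, $r6:9, $r7:13}
[8] ori   $r6, $r6, 14  →  {$r0:0, $r1:13, $r2:13, $r3:3, $r4:2, $r5:11, $r6:15, $r7:13}
[9] xori  $r0, $r7, 14  →  {$r0:0, $r1:13, $r2:13, $r3:3, $r4:2, $r5:11, $r6:15, $r7:13}

$r0=0 $r1=13 $r2=13 $r3=3 $r4=2 $r5=11 $r6=15 $r7=13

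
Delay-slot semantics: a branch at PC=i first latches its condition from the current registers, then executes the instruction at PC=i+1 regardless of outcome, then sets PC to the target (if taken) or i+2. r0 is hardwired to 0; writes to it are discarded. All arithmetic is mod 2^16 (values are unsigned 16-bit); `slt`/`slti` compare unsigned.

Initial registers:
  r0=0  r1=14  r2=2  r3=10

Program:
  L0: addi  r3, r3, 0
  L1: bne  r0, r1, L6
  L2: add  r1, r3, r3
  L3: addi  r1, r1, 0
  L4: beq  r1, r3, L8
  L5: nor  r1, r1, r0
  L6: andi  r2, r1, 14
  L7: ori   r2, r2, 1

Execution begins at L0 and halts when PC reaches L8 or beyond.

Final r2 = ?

5

PC=0  addi  r3, r3, 0        | r0=0 r1=14 r2=2 r3=10
PC=1  bne  r0, r1, L6        | r0=0 r1=14 r2=2 r3=10  [TAKEN]
PC=2  add  r1, r3, r3        | r0=0 r1=20 r2=2 r3=10
PC=6  andi  r2, r1, 14       | r0=0 r1=20 r2=4 r3=10
PC=7  ori   r2, r2, 1        | r0=0 r1=20 r2=5 r3=10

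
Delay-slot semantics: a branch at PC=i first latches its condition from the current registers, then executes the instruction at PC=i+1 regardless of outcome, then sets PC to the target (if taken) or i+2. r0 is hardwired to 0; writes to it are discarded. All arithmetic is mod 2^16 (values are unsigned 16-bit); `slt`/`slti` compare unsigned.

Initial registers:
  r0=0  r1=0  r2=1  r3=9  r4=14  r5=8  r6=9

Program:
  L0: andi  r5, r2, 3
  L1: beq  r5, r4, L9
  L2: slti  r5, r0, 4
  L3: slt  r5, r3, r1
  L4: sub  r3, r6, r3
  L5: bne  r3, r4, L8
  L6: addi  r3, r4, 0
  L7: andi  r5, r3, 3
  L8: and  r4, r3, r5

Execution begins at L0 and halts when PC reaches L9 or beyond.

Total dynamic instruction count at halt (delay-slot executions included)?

8

  step pc=0: andi  r5, r2, 3  regs=(0,0,1,9,14,1,9)
  step pc=1: beq  r5, r4, L9  cond=F  regs=(0,0,1,9,14,1,9)
  step pc=2: slti  r5, r0, 4  regs=(0,0,1,9,14,1,9)
  step pc=3: slt  r5, r3, r1  regs=(0,0,1,9,14,0,9)
  step pc=4: sub  r3, r6, r3  regs=(0,0,1,0,14,0,9)
  step pc=5: bne  r3, r4, L8  cond=T  regs=(0,0,1,0,14,0,9)
  step pc=6: addi  r3, r4, 0  regs=(0,0,1,14,14,0,9)
  step pc=8: and  r4, r3, r5  regs=(0,0,1,14,0,0,9)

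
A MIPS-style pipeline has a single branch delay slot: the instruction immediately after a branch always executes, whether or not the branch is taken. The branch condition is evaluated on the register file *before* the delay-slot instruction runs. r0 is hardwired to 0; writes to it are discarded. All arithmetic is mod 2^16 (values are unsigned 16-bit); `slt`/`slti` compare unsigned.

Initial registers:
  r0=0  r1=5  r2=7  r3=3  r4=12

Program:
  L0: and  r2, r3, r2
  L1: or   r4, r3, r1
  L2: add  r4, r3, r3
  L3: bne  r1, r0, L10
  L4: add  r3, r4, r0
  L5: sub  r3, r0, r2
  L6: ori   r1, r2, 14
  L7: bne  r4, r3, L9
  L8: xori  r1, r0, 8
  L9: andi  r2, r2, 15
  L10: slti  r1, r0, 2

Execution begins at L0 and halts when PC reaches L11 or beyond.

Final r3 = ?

  step pc=0: and  r2, r3, r2  regs=(0,5,3,3,12)
  step pc=1: or   r4, r3, r1  regs=(0,5,3,3,7)
  step pc=2: add  r4, r3, r3  regs=(0,5,3,3,6)
  step pc=3: bne  r1, r0, L10  cond=T  regs=(0,5,3,3,6)
  step pc=4: add  r3, r4, r0  regs=(0,5,3,6,6)
  step pc=10: slti  r1, r0, 2  regs=(0,1,3,6,6)

6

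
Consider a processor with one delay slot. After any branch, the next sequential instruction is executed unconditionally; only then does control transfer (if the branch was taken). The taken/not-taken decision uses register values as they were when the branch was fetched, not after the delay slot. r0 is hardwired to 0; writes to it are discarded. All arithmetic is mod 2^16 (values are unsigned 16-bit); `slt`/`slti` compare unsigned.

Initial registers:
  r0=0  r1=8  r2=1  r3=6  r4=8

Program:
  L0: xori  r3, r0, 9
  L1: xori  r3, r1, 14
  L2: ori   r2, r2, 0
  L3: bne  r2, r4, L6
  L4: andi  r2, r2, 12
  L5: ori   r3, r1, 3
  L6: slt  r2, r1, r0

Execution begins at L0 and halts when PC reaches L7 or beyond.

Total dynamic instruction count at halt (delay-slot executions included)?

#0 xori  r3, r0, 9 ; 0/8/1/9/8
#1 xori  r3, r1, 14 ; 0/8/1/6/8
#2 ori   r2, r2, 0 ; 0/8/1/6/8
#3 bne  r2, r4, L6 ; 0/8/1/6/8 ; →target
#4 andi  r2, r2, 12 ; 0/8/0/6/8
#6 slt  r2, r1, r0 ; 0/8/0/6/8

6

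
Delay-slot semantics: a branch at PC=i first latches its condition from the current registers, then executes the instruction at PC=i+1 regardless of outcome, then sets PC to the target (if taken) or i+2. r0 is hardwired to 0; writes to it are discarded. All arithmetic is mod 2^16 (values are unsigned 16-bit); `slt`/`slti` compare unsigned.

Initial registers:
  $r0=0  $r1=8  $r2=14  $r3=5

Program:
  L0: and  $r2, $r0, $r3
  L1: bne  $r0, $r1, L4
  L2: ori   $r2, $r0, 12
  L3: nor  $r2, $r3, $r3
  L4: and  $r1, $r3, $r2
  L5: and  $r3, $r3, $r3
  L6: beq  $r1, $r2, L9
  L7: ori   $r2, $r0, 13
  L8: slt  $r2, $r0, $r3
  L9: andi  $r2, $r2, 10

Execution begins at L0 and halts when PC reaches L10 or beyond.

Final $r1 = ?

4

[0] and  $r2, $r0, $r3  →  {$r0:0, $r1:8, $r2:0, $r3:5}
[1] bne  $r0, $r1, L4  →  {$r0:0, $r1:8, $r2:0, $r3:5}  ⟨branch taken⟩
[2] ori   $r2, $r0, 12  →  {$r0:0, $r1:8, $r2:12, $r3:5}
[4] and  $r1, $r3, $r2  →  {$r0:0, $r1:4, $r2:12, $r3:5}
[5] and  $r3, $r3, $r3  →  {$r0:0, $r1:4, $r2:12, $r3:5}
[6] beq  $r1, $r2, L9  →  {$r0:0, $r1:4, $r2:12, $r3:5}  ⟨branch fallthrough⟩
[7] ori   $r2, $r0, 13  →  {$r0:0, $r1:4, $r2:13, $r3:5}
[8] slt  $r2, $r0, $r3  →  {$r0:0, $r1:4, $r2:1, $r3:5}
[9] andi  $r2, $r2, 10  →  {$r0:0, $r1:4, $r2:0, $r3:5}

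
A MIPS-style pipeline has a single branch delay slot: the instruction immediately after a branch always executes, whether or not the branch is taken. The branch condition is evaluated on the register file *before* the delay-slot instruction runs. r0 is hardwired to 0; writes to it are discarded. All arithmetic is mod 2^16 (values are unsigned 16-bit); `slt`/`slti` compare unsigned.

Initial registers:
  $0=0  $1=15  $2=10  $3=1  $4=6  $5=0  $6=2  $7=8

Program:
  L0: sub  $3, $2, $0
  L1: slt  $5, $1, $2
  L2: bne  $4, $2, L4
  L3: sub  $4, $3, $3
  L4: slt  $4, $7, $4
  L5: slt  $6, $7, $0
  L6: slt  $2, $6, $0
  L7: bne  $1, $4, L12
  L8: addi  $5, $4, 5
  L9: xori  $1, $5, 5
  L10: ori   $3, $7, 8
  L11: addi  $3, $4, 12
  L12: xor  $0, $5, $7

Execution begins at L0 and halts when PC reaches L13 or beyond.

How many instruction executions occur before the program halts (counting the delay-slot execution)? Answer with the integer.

10

[0] sub  $3, $2, $0  →  {$0:0, $1:15, $2:10, $3:10, $4:6, $5:0, $6:2, $7:8}
[1] slt  $5, $1, $2  →  {$0:0, $1:15, $2:10, $3:10, $4:6, $5:0, $6:2, $7:8}
[2] bne  $4, $2, L4  →  {$0:0, $1:15, $2:10, $3:10, $4:6, $5:0, $6:2, $7:8}  ⟨branch taken⟩
[3] sub  $4, $3, $3  →  {$0:0, $1:15, $2:10, $3:10, $4:0, $5:0, $6:2, $7:8}
[4] slt  $4, $7, $4  →  {$0:0, $1:15, $2:10, $3:10, $4:0, $5:0, $6:2, $7:8}
[5] slt  $6, $7, $0  →  {$0:0, $1:15, $2:10, $3:10, $4:0, $5:0, $6:0, $7:8}
[6] slt  $2, $6, $0  →  {$0:0, $1:15, $2:0, $3:10, $4:0, $5:0, $6:0, $7:8}
[7] bne  $1, $4, L12  →  {$0:0, $1:15, $2:0, $3:10, $4:0, $5:0, $6:0, $7:8}  ⟨branch taken⟩
[8] addi  $5, $4, 5  →  {$0:0, $1:15, $2:0, $3:10, $4:0, $5:5, $6:0, $7:8}
[12] xor  $0, $5, $7  →  {$0:0, $1:15, $2:0, $3:10, $4:0, $5:5, $6:0, $7:8}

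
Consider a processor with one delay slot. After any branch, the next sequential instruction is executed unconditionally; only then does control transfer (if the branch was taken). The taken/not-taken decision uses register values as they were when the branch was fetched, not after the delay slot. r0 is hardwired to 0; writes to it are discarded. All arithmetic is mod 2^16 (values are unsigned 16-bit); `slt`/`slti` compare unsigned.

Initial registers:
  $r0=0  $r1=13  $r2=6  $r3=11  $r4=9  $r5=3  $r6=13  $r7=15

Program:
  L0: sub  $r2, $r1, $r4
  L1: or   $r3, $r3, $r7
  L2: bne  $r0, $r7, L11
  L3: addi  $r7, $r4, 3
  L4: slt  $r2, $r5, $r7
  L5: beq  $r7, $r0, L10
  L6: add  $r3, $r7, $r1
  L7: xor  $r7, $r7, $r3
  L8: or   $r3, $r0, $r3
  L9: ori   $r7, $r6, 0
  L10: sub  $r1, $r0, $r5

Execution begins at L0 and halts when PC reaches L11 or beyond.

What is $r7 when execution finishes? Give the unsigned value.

12

PC=0  sub  $r2, $r1, $r4     | $r0=0 $r1=13 $r2=4 $r3=11 $r4=9 $r5=3 $r6=13 $r7=15
PC=1  or   $r3, $r3, $r7     | $r0=0 $r1=13 $r2=4 $r3=15 $r4=9 $r5=3 $r6=13 $r7=15
PC=2  bne  $r0, $r7, L11     | $r0=0 $r1=13 $r2=4 $r3=15 $r4=9 $r5=3 $r6=13 $r7=15  [TAKEN]
PC=3  addi  $r7, $r4, 3      | $r0=0 $r1=13 $r2=4 $r3=15 $r4=9 $r5=3 $r6=13 $r7=12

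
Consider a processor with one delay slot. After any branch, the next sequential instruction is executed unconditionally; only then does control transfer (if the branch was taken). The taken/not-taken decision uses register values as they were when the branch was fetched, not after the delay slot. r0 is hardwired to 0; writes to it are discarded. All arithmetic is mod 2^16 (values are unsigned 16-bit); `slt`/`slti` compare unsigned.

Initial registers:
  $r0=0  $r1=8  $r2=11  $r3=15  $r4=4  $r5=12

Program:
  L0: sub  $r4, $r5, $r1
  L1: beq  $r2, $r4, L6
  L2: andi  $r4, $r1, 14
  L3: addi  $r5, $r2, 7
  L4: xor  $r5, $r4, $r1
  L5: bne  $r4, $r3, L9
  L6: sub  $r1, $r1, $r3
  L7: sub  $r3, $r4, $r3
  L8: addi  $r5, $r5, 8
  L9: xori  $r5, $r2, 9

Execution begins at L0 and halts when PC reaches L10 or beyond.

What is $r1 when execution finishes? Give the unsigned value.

#0 sub  $r4, $r5, $r1 ; 0/8/11/15/4/12
#1 beq  $r2, $r4, L6 ; 0/8/11/15/4/12 ; →fallthru
#2 andi  $r4, $r1, 14 ; 0/8/11/15/8/12
#3 addi  $r5, $r2, 7 ; 0/8/11/15/8/18
#4 xor  $r5, $r4, $r1 ; 0/8/11/15/8/0
#5 bne  $r4, $r3, L9 ; 0/8/11/15/8/0 ; →target
#6 sub  $r1, $r1, $r3 ; 0/65529/11/15/8/0
#9 xori  $r5, $r2, 9 ; 0/65529/11/15/8/2

65529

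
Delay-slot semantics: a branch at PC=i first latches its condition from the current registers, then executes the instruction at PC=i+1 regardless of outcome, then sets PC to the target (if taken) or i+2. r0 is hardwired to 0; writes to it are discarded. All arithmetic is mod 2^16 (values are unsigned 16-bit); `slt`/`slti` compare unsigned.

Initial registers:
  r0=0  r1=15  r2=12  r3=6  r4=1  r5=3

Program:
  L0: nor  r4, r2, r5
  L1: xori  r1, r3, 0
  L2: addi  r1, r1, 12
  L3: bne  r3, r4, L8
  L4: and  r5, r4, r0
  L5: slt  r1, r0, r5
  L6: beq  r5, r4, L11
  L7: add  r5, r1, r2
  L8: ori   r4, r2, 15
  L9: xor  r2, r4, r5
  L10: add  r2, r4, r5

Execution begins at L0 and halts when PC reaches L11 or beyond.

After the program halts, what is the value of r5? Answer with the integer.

0

[0] nor  r4, r2, r5  →  {r0:0, r1:15, r2:12, r3:6, r4:65520, r5:3}
[1] xori  r1, r3, 0  →  {r0:0, r1:6, r2:12, r3:6, r4:65520, r5:3}
[2] addi  r1, r1, 12  →  {r0:0, r1:18, r2:12, r3:6, r4:65520, r5:3}
[3] bne  r3, r4, L8  →  {r0:0, r1:18, r2:12, r3:6, r4:65520, r5:3}  ⟨branch taken⟩
[4] and  r5, r4, r0  →  {r0:0, r1:18, r2:12, r3:6, r4:65520, r5:0}
[8] ori   r4, r2, 15  →  {r0:0, r1:18, r2:12, r3:6, r4:15, r5:0}
[9] xor  r2, r4, r5  →  {r0:0, r1:18, r2:15, r3:6, r4:15, r5:0}
[10] add  r2, r4, r5  →  {r0:0, r1:18, r2:15, r3:6, r4:15, r5:0}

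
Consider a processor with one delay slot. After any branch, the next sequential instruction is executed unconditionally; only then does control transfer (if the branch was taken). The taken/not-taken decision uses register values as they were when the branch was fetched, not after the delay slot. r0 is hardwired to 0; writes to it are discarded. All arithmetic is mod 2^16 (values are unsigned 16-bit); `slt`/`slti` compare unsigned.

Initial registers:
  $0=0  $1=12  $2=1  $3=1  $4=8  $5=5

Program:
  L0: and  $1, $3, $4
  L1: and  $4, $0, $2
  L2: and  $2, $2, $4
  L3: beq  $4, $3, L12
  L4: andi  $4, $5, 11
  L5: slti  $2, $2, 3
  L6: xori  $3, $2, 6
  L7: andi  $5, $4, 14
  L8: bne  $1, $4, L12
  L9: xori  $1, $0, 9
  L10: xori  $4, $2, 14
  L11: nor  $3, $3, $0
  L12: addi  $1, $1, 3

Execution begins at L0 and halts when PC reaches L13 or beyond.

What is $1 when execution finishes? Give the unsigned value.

#0 and  $1, $3, $4 ; 0/0/1/1/8/5
#1 and  $4, $0, $2 ; 0/0/1/1/0/5
#2 and  $2, $2, $4 ; 0/0/0/1/0/5
#3 beq  $4, $3, L12 ; 0/0/0/1/0/5 ; →fallthru
#4 andi  $4, $5, 11 ; 0/0/0/1/1/5
#5 slti  $2, $2, 3 ; 0/0/1/1/1/5
#6 xori  $3, $2, 6 ; 0/0/1/7/1/5
#7 andi  $5, $4, 14 ; 0/0/1/7/1/0
#8 bne  $1, $4, L12 ; 0/0/1/7/1/0 ; →target
#9 xori  $1, $0, 9 ; 0/9/1/7/1/0
#12 addi  $1, $1, 3 ; 0/12/1/7/1/0

12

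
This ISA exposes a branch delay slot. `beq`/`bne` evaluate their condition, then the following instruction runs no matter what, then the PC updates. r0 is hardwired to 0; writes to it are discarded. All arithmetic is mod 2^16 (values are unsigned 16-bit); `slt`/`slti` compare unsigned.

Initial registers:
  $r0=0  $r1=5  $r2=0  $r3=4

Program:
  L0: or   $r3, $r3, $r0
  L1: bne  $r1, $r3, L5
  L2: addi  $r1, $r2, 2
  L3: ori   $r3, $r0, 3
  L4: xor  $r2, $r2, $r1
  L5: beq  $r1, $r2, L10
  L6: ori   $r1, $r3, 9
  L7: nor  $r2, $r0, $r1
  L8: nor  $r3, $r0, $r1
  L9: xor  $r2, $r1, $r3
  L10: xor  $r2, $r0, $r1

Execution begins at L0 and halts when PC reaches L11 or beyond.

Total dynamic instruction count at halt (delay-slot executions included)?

9

PC=0  or   $r3, $r3, $r0     | $r0=0 $r1=5 $r2=0 $r3=4
PC=1  bne  $r1, $r3, L5      | $r0=0 $r1=5 $r2=0 $r3=4  [TAKEN]
PC=2  addi  $r1, $r2, 2      | $r0=0 $r1=2 $r2=0 $r3=4
PC=5  beq  $r1, $r2, L10     | $r0=0 $r1=2 $r2=0 $r3=4  [not taken]
PC=6  ori   $r1, $r3, 9      | $r0=0 $r1=13 $r2=0 $r3=4
PC=7  nor  $r2, $r0, $r1     | $r0=0 $r1=13 $r2=65522 $r3=4
PC=8  nor  $r3, $r0, $r1     | $r0=0 $r1=13 $r2=65522 $r3=65522
PC=9  xor  $r2, $r1, $r3     | $r0=0 $r1=13 $r2=65535 $r3=65522
PC=10 xor  $r2, $r0, $r1     | $r0=0 $r1=13 $r2=13 $r3=65522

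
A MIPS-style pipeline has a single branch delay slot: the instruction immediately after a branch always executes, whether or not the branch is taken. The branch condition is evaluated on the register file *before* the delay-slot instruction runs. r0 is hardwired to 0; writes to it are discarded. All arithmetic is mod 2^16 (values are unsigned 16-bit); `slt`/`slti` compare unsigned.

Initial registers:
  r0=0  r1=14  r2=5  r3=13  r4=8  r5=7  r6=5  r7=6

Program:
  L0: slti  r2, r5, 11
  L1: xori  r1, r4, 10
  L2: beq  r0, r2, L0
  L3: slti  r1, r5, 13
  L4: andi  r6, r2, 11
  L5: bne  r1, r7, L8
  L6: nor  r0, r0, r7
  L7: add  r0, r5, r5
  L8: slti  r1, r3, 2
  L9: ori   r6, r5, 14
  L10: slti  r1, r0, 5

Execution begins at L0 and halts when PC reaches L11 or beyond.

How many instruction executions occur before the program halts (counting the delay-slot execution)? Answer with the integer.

10

  step pc=0: slti  r2, r5, 11  regs=(0,14,1,13,8,7,5,6)
  step pc=1: xori  r1, r4, 10  regs=(0,2,1,13,8,7,5,6)
  step pc=2: beq  r0, r2, L0  cond=F  regs=(0,2,1,13,8,7,5,6)
  step pc=3: slti  r1, r5, 13  regs=(0,1,1,13,8,7,5,6)
  step pc=4: andi  r6, r2, 11  regs=(0,1,1,13,8,7,1,6)
  step pc=5: bne  r1, r7, L8  cond=T  regs=(0,1,1,13,8,7,1,6)
  step pc=6: nor  r0, r0, r7  regs=(0,1,1,13,8,7,1,6)
  step pc=8: slti  r1, r3, 2  regs=(0,0,1,13,8,7,1,6)
  step pc=9: ori   r6, r5, 14  regs=(0,0,1,13,8,7,15,6)
  step pc=10: slti  r1, r0, 5  regs=(0,1,1,13,8,7,15,6)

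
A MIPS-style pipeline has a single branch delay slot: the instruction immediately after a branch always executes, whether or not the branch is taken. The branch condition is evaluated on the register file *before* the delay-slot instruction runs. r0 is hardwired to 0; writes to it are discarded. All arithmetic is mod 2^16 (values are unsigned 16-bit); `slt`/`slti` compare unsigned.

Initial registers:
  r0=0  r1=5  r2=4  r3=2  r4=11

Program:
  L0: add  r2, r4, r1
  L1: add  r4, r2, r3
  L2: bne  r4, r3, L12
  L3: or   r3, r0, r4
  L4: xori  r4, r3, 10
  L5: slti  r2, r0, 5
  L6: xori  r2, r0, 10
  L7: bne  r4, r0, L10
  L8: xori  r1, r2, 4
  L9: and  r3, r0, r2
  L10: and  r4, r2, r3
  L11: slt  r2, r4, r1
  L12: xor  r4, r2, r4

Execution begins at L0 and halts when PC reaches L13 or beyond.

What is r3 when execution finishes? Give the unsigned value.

PC=0  add  r2, r4, r1        | r0=0 r1=5 r2=16 r3=2 r4=11
PC=1  add  r4, r2, r3        | r0=0 r1=5 r2=16 r3=2 r4=18
PC=2  bne  r4, r3, L12       | r0=0 r1=5 r2=16 r3=2 r4=18  [TAKEN]
PC=3  or   r3, r0, r4        | r0=0 r1=5 r2=16 r3=18 r4=18
PC=12 xor  r4, r2, r4        | r0=0 r1=5 r2=16 r3=18 r4=2

18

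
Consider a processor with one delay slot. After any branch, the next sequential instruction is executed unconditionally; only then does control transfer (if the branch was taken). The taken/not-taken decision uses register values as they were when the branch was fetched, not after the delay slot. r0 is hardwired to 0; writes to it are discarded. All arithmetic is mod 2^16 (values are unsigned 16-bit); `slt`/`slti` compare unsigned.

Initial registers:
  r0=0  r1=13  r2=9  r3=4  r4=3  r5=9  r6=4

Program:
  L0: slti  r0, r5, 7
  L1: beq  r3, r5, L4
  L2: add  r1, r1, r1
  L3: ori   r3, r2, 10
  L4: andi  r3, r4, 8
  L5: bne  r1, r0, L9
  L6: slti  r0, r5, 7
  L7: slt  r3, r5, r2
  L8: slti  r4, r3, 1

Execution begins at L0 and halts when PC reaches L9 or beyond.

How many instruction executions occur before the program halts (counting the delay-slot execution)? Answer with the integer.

7

[0] slti  r0, r5, 7  →  {r0:0, r1:13, r2:9, r3:4, r4:3, r5:9, r6:4}
[1] beq  r3, r5, L4  →  {r0:0, r1:13, r2:9, r3:4, r4:3, r5:9, r6:4}  ⟨branch fallthrough⟩
[2] add  r1, r1, r1  →  {r0:0, r1:26, r2:9, r3:4, r4:3, r5:9, r6:4}
[3] ori   r3, r2, 10  →  {r0:0, r1:26, r2:9, r3:11, r4:3, r5:9, r6:4}
[4] andi  r3, r4, 8  →  {r0:0, r1:26, r2:9, r3:0, r4:3, r5:9, r6:4}
[5] bne  r1, r0, L9  →  {r0:0, r1:26, r2:9, r3:0, r4:3, r5:9, r6:4}  ⟨branch taken⟩
[6] slti  r0, r5, 7  →  {r0:0, r1:26, r2:9, r3:0, r4:3, r5:9, r6:4}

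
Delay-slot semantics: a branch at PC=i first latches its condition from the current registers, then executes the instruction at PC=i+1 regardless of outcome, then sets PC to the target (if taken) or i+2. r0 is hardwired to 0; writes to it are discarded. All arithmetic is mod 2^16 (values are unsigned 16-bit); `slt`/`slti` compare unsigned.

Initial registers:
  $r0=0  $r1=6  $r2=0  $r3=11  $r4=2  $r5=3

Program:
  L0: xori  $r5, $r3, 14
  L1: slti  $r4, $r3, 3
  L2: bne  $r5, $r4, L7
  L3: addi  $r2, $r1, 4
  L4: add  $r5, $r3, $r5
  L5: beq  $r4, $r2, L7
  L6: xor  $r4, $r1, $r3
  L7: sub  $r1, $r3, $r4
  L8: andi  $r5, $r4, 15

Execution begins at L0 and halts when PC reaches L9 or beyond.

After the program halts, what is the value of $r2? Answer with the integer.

10

#0 xori  $r5, $r3, 14 ; 0/6/0/11/2/5
#1 slti  $r4, $r3, 3 ; 0/6/0/11/0/5
#2 bne  $r5, $r4, L7 ; 0/6/0/11/0/5 ; →target
#3 addi  $r2, $r1, 4 ; 0/6/10/11/0/5
#7 sub  $r1, $r3, $r4 ; 0/11/10/11/0/5
#8 andi  $r5, $r4, 15 ; 0/11/10/11/0/0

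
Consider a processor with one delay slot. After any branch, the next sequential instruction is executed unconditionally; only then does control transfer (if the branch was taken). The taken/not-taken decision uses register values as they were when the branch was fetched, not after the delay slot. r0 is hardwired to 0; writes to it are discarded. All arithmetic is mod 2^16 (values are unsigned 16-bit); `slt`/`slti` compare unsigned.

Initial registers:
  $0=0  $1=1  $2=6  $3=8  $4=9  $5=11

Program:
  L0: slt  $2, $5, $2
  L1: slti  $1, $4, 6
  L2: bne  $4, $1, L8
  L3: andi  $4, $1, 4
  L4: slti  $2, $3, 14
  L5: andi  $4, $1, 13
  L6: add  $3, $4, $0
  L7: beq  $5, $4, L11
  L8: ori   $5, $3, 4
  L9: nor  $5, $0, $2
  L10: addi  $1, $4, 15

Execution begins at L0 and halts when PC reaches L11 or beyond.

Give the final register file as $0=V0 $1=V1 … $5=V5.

$0=0 $1=15 $2=0 $3=8 $4=0 $5=65535

  step pc=0: slt  $2, $5, $2  regs=(0,1,0,8,9,11)
  step pc=1: slti  $1, $4, 6  regs=(0,0,0,8,9,11)
  step pc=2: bne  $4, $1, L8  cond=T  regs=(0,0,0,8,9,11)
  step pc=3: andi  $4, $1, 4  regs=(0,0,0,8,0,11)
  step pc=8: ori   $5, $3, 4  regs=(0,0,0,8,0,12)
  step pc=9: nor  $5, $0, $2  regs=(0,0,0,8,0,65535)
  step pc=10: addi  $1, $4, 15  regs=(0,15,0,8,0,65535)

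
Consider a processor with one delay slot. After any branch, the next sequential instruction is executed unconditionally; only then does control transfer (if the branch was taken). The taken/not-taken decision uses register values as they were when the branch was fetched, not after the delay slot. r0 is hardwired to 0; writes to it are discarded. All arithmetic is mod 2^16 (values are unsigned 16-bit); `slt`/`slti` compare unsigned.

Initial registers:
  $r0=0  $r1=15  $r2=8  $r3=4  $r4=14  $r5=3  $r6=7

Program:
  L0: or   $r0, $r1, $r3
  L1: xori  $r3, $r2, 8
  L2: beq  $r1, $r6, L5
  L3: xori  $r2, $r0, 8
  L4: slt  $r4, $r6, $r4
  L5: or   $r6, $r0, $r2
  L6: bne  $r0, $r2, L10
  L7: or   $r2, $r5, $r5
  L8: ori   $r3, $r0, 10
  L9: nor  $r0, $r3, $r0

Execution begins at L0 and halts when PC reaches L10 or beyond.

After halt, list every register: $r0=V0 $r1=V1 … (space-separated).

$r0=0 $r1=15 $r2=3 $r3=0 $r4=1 $r5=3 $r6=8

#0 or   $r0, $r1, $r3 ; 0/15/8/4/14/3/7
#1 xori  $r3, $r2, 8 ; 0/15/8/0/14/3/7
#2 beq  $r1, $r6, L5 ; 0/15/8/0/14/3/7 ; →fallthru
#3 xori  $r2, $r0, 8 ; 0/15/8/0/14/3/7
#4 slt  $r4, $r6, $r4 ; 0/15/8/0/1/3/7
#5 or   $r6, $r0, $r2 ; 0/15/8/0/1/3/8
#6 bne  $r0, $r2, L10 ; 0/15/8/0/1/3/8 ; →target
#7 or   $r2, $r5, $r5 ; 0/15/3/0/1/3/8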